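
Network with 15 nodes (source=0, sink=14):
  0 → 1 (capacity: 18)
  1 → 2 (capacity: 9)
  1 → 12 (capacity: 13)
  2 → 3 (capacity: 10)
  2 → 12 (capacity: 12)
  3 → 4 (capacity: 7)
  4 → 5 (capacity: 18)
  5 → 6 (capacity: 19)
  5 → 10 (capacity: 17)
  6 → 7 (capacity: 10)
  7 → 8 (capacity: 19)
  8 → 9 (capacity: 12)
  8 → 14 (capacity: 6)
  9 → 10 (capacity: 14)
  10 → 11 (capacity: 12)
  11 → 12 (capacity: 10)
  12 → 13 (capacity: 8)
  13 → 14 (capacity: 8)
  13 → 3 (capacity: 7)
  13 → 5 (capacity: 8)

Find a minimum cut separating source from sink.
Min cut value = 14, edges: (8,14), (13,14)

Min cut value: 14
Partition: S = [0, 1, 2, 3, 4, 5, 6, 7, 8, 9, 10, 11, 12, 13], T = [14]
Cut edges: (8,14), (13,14)

By max-flow min-cut theorem, max flow = min cut = 14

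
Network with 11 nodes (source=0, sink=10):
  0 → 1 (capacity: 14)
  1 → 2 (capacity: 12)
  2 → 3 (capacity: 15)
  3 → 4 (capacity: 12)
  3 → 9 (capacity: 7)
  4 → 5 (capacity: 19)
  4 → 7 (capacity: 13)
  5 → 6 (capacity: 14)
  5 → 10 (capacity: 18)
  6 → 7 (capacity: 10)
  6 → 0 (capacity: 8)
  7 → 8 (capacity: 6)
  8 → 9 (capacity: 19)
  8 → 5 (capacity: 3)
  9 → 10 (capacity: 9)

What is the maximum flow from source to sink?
Maximum flow = 12

Max flow: 12

Flow assignment:
  0 → 1: 12/14
  1 → 2: 12/12
  2 → 3: 12/15
  3 → 4: 5/12
  3 → 9: 7/7
  4 → 5: 5/19
  5 → 10: 5/18
  9 → 10: 7/9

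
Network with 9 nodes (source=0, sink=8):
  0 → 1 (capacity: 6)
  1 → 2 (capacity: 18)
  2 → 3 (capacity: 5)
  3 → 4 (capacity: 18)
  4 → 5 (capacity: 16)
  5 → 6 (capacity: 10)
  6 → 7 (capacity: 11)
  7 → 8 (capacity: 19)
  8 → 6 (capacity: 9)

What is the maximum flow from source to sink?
Maximum flow = 5

Max flow: 5

Flow assignment:
  0 → 1: 5/6
  1 → 2: 5/18
  2 → 3: 5/5
  3 → 4: 5/18
  4 → 5: 5/16
  5 → 6: 5/10
  6 → 7: 5/11
  7 → 8: 5/19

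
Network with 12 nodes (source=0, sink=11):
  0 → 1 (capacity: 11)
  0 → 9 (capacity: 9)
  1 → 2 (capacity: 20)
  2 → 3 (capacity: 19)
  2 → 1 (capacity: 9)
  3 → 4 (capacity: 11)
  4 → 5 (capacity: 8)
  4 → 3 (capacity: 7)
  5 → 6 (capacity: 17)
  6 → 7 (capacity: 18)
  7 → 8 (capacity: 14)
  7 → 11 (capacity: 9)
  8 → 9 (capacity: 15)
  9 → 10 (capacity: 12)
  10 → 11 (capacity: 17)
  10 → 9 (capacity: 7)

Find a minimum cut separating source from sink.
Min cut value = 17, edges: (0,9), (4,5)

Min cut value: 17
Partition: S = [0, 1, 2, 3, 4], T = [5, 6, 7, 8, 9, 10, 11]
Cut edges: (0,9), (4,5)

By max-flow min-cut theorem, max flow = min cut = 17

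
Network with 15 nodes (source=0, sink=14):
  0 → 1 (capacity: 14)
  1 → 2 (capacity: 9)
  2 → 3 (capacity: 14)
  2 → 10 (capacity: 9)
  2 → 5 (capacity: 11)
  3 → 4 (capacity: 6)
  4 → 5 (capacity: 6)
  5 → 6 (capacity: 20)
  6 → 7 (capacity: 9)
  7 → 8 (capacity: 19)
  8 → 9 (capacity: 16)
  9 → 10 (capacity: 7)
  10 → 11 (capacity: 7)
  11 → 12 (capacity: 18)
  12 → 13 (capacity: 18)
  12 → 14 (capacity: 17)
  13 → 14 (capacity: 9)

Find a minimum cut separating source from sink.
Min cut value = 7, edges: (10,11)

Min cut value: 7
Partition: S = [0, 1, 2, 3, 4, 5, 6, 7, 8, 9, 10], T = [11, 12, 13, 14]
Cut edges: (10,11)

By max-flow min-cut theorem, max flow = min cut = 7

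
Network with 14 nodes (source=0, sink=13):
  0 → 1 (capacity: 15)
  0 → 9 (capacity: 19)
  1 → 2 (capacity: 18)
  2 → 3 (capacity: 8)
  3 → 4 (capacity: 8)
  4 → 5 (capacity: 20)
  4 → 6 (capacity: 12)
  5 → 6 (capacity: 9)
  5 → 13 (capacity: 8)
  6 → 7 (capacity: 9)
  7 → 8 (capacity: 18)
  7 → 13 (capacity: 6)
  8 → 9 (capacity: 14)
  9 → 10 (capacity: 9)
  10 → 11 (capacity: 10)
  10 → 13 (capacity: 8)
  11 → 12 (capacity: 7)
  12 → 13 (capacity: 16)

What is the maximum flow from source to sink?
Maximum flow = 17

Max flow: 17

Flow assignment:
  0 → 1: 8/15
  0 → 9: 9/19
  1 → 2: 8/18
  2 → 3: 8/8
  3 → 4: 8/8
  4 → 5: 8/20
  5 → 13: 8/8
  9 → 10: 9/9
  10 → 11: 1/10
  10 → 13: 8/8
  11 → 12: 1/7
  12 → 13: 1/16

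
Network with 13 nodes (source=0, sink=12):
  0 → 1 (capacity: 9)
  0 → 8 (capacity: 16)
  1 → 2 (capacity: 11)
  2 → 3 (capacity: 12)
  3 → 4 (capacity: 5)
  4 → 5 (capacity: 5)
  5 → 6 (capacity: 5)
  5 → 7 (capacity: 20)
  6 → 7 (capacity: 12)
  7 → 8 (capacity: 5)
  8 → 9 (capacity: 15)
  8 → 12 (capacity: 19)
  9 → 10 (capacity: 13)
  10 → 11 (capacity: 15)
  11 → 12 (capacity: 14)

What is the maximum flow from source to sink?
Maximum flow = 21

Max flow: 21

Flow assignment:
  0 → 1: 5/9
  0 → 8: 16/16
  1 → 2: 5/11
  2 → 3: 5/12
  3 → 4: 5/5
  4 → 5: 5/5
  5 → 7: 5/20
  7 → 8: 5/5
  8 → 9: 2/15
  8 → 12: 19/19
  9 → 10: 2/13
  10 → 11: 2/15
  11 → 12: 2/14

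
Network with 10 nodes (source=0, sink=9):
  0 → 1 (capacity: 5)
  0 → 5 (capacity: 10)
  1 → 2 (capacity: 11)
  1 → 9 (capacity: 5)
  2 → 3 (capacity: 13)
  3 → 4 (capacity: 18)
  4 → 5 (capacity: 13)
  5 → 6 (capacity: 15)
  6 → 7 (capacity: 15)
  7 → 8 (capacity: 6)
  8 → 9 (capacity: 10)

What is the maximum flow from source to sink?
Maximum flow = 11

Max flow: 11

Flow assignment:
  0 → 1: 5/5
  0 → 5: 6/10
  1 → 9: 5/5
  5 → 6: 6/15
  6 → 7: 6/15
  7 → 8: 6/6
  8 → 9: 6/10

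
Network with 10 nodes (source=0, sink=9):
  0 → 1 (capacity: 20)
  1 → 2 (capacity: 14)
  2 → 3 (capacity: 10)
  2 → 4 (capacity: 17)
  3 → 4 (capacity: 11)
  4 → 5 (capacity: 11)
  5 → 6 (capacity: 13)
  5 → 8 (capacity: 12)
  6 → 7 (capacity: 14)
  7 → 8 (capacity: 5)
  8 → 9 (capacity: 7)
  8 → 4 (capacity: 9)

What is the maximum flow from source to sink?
Maximum flow = 7

Max flow: 7

Flow assignment:
  0 → 1: 7/20
  1 → 2: 7/14
  2 → 4: 7/17
  4 → 5: 7/11
  5 → 8: 7/12
  8 → 9: 7/7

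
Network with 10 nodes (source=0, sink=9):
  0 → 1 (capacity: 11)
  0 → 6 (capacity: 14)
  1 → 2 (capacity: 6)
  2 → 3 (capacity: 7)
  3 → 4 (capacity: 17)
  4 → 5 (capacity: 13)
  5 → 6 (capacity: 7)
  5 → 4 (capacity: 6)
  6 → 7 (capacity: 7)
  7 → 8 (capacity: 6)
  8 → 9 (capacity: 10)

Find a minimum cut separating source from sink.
Min cut value = 6, edges: (7,8)

Min cut value: 6
Partition: S = [0, 1, 2, 3, 4, 5, 6, 7], T = [8, 9]
Cut edges: (7,8)

By max-flow min-cut theorem, max flow = min cut = 6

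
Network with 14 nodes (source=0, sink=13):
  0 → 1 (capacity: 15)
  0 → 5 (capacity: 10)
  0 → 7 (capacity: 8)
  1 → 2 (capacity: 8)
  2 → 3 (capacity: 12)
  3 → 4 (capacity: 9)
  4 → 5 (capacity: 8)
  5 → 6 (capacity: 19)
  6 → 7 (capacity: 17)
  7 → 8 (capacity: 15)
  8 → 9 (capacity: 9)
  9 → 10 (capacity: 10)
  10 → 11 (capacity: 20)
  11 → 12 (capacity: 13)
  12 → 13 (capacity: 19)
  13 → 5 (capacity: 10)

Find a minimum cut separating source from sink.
Min cut value = 9, edges: (8,9)

Min cut value: 9
Partition: S = [0, 1, 2, 3, 4, 5, 6, 7, 8], T = [9, 10, 11, 12, 13]
Cut edges: (8,9)

By max-flow min-cut theorem, max flow = min cut = 9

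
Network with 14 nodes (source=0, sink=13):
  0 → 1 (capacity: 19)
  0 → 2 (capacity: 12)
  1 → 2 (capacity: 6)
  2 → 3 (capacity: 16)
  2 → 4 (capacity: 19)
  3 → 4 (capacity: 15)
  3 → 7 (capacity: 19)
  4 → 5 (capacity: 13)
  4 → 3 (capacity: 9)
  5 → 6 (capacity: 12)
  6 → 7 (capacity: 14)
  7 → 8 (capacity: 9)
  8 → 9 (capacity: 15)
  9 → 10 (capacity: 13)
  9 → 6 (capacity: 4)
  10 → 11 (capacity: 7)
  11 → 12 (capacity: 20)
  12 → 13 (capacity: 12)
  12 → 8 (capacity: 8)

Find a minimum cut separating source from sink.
Min cut value = 7, edges: (10,11)

Min cut value: 7
Partition: S = [0, 1, 2, 3, 4, 5, 6, 7, 8, 9, 10], T = [11, 12, 13]
Cut edges: (10,11)

By max-flow min-cut theorem, max flow = min cut = 7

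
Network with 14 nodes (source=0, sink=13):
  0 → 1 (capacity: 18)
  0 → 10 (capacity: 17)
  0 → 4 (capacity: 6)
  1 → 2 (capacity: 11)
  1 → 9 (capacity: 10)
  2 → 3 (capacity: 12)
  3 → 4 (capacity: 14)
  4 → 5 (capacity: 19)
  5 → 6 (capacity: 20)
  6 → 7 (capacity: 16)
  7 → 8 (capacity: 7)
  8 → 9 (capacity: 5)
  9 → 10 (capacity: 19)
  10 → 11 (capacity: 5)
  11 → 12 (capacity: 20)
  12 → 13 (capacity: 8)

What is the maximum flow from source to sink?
Maximum flow = 5

Max flow: 5

Flow assignment:
  0 → 4: 5/6
  4 → 5: 5/19
  5 → 6: 5/20
  6 → 7: 5/16
  7 → 8: 5/7
  8 → 9: 5/5
  9 → 10: 5/19
  10 → 11: 5/5
  11 → 12: 5/20
  12 → 13: 5/8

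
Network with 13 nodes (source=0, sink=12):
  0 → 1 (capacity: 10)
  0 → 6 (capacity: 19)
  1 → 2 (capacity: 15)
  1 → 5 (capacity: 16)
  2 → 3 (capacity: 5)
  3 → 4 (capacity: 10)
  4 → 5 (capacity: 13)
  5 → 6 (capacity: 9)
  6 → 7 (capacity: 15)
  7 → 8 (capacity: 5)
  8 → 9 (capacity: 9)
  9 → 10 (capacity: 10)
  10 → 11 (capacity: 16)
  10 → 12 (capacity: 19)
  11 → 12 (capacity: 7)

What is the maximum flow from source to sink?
Maximum flow = 5

Max flow: 5

Flow assignment:
  0 → 1: 5/10
  1 → 5: 5/16
  5 → 6: 5/9
  6 → 7: 5/15
  7 → 8: 5/5
  8 → 9: 5/9
  9 → 10: 5/10
  10 → 12: 5/19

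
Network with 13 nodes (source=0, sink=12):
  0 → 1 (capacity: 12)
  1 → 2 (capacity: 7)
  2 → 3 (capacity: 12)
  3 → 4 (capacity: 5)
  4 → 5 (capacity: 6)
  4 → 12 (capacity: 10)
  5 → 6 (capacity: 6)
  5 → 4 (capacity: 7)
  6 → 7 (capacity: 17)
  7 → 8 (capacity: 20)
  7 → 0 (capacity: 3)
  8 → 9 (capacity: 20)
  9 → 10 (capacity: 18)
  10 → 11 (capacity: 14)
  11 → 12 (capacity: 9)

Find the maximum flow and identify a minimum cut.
Max flow = 5, Min cut edges: (3,4)

Maximum flow: 5
Minimum cut: (3,4)
Partition: S = [0, 1, 2, 3], T = [4, 5, 6, 7, 8, 9, 10, 11, 12]

Max-flow min-cut theorem verified: both equal 5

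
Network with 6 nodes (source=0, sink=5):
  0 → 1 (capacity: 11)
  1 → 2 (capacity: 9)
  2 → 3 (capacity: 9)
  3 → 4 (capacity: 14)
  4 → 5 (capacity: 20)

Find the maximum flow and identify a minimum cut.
Max flow = 9, Min cut edges: (2,3)

Maximum flow: 9
Minimum cut: (2,3)
Partition: S = [0, 1, 2], T = [3, 4, 5]

Max-flow min-cut theorem verified: both equal 9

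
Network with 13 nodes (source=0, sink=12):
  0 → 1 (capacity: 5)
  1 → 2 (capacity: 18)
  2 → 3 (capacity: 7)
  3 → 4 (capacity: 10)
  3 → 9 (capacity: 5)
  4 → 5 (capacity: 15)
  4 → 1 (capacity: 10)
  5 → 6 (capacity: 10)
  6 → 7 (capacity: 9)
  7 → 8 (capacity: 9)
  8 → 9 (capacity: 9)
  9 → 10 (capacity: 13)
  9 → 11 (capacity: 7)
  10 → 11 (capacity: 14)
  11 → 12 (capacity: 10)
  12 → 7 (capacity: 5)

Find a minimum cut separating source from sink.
Min cut value = 5, edges: (0,1)

Min cut value: 5
Partition: S = [0], T = [1, 2, 3, 4, 5, 6, 7, 8, 9, 10, 11, 12]
Cut edges: (0,1)

By max-flow min-cut theorem, max flow = min cut = 5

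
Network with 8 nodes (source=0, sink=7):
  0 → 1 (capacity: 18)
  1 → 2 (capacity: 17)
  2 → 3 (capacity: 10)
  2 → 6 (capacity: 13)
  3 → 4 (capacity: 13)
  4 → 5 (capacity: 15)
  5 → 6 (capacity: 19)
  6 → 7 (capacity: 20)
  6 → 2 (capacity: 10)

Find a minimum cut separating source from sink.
Min cut value = 17, edges: (1,2)

Min cut value: 17
Partition: S = [0, 1], T = [2, 3, 4, 5, 6, 7]
Cut edges: (1,2)

By max-flow min-cut theorem, max flow = min cut = 17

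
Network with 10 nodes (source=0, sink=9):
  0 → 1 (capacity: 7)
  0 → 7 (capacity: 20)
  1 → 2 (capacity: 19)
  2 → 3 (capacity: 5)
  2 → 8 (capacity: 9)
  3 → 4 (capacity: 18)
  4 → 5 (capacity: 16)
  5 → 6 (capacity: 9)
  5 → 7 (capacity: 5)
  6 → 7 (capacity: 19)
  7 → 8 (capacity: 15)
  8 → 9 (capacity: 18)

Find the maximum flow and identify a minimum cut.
Max flow = 18, Min cut edges: (8,9)

Maximum flow: 18
Minimum cut: (8,9)
Partition: S = [0, 1, 2, 3, 4, 5, 6, 7, 8], T = [9]

Max-flow min-cut theorem verified: both equal 18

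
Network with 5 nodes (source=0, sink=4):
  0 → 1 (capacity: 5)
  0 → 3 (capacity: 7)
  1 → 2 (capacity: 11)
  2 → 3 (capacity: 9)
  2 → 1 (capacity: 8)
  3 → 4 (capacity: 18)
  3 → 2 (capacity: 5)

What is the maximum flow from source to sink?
Maximum flow = 12

Max flow: 12

Flow assignment:
  0 → 1: 5/5
  0 → 3: 7/7
  1 → 2: 5/11
  2 → 3: 5/9
  3 → 4: 12/18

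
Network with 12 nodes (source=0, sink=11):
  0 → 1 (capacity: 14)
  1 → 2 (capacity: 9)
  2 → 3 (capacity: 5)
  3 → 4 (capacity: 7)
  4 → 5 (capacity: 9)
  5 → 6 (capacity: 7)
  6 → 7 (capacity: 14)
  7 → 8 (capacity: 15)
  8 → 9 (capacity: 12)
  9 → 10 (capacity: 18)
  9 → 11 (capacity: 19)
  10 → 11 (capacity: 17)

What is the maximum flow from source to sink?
Maximum flow = 5

Max flow: 5

Flow assignment:
  0 → 1: 5/14
  1 → 2: 5/9
  2 → 3: 5/5
  3 → 4: 5/7
  4 → 5: 5/9
  5 → 6: 5/7
  6 → 7: 5/14
  7 → 8: 5/15
  8 → 9: 5/12
  9 → 11: 5/19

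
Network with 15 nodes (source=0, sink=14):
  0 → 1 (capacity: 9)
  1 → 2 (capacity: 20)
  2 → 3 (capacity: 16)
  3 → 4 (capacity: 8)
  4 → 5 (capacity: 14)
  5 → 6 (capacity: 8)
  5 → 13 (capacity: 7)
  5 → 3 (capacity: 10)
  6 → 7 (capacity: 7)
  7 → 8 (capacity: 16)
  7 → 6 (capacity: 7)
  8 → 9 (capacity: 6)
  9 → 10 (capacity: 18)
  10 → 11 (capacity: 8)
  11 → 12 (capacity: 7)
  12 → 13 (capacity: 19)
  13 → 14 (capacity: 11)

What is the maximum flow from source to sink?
Maximum flow = 8

Max flow: 8

Flow assignment:
  0 → 1: 8/9
  1 → 2: 8/20
  2 → 3: 8/16
  3 → 4: 8/8
  4 → 5: 8/14
  5 → 6: 1/8
  5 → 13: 7/7
  6 → 7: 1/7
  7 → 8: 1/16
  8 → 9: 1/6
  9 → 10: 1/18
  10 → 11: 1/8
  11 → 12: 1/7
  12 → 13: 1/19
  13 → 14: 8/11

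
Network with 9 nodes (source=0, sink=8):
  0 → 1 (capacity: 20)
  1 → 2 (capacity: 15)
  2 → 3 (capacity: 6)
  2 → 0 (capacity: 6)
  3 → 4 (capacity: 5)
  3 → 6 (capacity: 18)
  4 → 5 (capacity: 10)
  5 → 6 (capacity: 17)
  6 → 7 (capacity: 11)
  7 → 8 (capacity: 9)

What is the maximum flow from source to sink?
Maximum flow = 6

Max flow: 6

Flow assignment:
  0 → 1: 12/20
  1 → 2: 12/15
  2 → 3: 6/6
  2 → 0: 6/6
  3 → 6: 6/18
  6 → 7: 6/11
  7 → 8: 6/9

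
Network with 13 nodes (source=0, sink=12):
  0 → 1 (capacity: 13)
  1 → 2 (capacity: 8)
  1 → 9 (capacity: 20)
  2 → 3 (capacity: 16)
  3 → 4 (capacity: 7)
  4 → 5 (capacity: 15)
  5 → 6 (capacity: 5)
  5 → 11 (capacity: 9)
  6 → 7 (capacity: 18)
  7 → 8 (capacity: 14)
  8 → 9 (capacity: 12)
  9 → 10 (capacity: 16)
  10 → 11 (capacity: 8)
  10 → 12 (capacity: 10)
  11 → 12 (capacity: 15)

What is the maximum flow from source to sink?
Maximum flow = 13

Max flow: 13

Flow assignment:
  0 → 1: 13/13
  1 → 9: 13/20
  9 → 10: 13/16
  10 → 11: 3/8
  10 → 12: 10/10
  11 → 12: 3/15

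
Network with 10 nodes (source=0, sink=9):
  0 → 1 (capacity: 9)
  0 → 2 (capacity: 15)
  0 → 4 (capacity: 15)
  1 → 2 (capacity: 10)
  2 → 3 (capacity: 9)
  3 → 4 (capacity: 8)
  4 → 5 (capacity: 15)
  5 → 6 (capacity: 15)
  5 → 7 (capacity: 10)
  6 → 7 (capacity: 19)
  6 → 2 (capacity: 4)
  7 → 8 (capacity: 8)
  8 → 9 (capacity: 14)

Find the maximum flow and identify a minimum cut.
Max flow = 8, Min cut edges: (7,8)

Maximum flow: 8
Minimum cut: (7,8)
Partition: S = [0, 1, 2, 3, 4, 5, 6, 7], T = [8, 9]

Max-flow min-cut theorem verified: both equal 8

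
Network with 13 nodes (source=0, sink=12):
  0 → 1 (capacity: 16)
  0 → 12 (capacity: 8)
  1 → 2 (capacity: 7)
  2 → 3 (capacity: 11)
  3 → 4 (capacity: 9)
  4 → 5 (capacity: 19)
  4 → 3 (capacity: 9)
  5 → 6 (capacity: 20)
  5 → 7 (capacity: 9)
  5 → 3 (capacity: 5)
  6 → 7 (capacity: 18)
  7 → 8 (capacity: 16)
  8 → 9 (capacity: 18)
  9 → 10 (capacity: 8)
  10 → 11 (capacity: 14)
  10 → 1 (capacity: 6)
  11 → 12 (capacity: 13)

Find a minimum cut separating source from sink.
Min cut value = 15, edges: (0,12), (1,2)

Min cut value: 15
Partition: S = [0, 1], T = [2, 3, 4, 5, 6, 7, 8, 9, 10, 11, 12]
Cut edges: (0,12), (1,2)

By max-flow min-cut theorem, max flow = min cut = 15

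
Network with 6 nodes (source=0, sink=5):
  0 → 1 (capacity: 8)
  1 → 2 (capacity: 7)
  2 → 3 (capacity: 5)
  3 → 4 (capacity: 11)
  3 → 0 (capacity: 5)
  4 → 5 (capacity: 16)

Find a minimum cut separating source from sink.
Min cut value = 5, edges: (2,3)

Min cut value: 5
Partition: S = [0, 1, 2], T = [3, 4, 5]
Cut edges: (2,3)

By max-flow min-cut theorem, max flow = min cut = 5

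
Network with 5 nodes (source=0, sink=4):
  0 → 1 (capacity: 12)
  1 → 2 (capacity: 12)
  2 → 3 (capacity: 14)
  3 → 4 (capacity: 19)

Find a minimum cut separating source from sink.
Min cut value = 12, edges: (1,2)

Min cut value: 12
Partition: S = [0, 1], T = [2, 3, 4]
Cut edges: (1,2)

By max-flow min-cut theorem, max flow = min cut = 12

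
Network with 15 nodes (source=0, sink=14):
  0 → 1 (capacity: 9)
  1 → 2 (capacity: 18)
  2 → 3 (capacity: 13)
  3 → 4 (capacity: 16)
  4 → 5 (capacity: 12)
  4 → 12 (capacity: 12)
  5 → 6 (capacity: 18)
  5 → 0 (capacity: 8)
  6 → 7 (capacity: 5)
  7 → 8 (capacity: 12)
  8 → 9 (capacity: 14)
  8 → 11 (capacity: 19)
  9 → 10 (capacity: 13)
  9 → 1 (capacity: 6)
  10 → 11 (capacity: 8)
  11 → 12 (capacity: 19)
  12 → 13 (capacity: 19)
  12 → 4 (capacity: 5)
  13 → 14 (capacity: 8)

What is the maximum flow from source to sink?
Maximum flow = 8

Max flow: 8

Flow assignment:
  0 → 1: 9/9
  1 → 2: 9/18
  2 → 3: 9/13
  3 → 4: 9/16
  4 → 5: 1/12
  4 → 12: 8/12
  5 → 0: 1/8
  12 → 13: 8/19
  13 → 14: 8/8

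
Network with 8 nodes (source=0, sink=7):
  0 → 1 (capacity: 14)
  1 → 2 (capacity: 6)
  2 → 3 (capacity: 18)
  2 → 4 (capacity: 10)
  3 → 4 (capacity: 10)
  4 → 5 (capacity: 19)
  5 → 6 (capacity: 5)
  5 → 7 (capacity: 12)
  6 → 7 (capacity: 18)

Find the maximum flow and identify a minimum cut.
Max flow = 6, Min cut edges: (1,2)

Maximum flow: 6
Minimum cut: (1,2)
Partition: S = [0, 1], T = [2, 3, 4, 5, 6, 7]

Max-flow min-cut theorem verified: both equal 6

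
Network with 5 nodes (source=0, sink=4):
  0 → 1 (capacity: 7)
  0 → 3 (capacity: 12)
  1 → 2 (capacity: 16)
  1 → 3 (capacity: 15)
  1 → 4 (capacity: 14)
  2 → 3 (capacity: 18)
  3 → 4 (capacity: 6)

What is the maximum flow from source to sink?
Maximum flow = 13

Max flow: 13

Flow assignment:
  0 → 1: 7/7
  0 → 3: 6/12
  1 → 4: 7/14
  3 → 4: 6/6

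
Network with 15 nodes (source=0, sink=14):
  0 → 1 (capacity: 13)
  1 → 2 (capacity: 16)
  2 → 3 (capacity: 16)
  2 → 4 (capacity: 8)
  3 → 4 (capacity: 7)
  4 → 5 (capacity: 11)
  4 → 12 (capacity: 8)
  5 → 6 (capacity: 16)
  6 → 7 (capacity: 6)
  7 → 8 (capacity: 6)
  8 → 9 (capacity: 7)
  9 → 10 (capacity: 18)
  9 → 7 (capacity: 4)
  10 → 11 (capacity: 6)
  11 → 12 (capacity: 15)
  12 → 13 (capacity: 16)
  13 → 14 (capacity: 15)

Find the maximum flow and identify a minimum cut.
Max flow = 13, Min cut edges: (0,1)

Maximum flow: 13
Minimum cut: (0,1)
Partition: S = [0], T = [1, 2, 3, 4, 5, 6, 7, 8, 9, 10, 11, 12, 13, 14]

Max-flow min-cut theorem verified: both equal 13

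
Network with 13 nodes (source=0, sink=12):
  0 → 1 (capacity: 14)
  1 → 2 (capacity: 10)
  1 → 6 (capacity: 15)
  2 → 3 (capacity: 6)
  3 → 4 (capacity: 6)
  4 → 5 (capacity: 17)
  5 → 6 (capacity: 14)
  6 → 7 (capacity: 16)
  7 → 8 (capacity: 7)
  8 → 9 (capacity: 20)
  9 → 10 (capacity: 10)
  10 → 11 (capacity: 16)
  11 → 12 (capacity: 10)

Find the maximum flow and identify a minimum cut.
Max flow = 7, Min cut edges: (7,8)

Maximum flow: 7
Minimum cut: (7,8)
Partition: S = [0, 1, 2, 3, 4, 5, 6, 7], T = [8, 9, 10, 11, 12]

Max-flow min-cut theorem verified: both equal 7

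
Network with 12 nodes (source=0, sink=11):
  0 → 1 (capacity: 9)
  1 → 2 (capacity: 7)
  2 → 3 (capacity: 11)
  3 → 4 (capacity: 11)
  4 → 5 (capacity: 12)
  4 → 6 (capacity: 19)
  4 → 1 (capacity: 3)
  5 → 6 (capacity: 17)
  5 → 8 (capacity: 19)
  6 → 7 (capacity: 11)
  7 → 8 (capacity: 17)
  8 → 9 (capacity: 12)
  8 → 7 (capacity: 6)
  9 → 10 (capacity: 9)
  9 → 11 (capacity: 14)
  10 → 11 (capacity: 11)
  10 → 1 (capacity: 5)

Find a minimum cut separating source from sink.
Min cut value = 7, edges: (1,2)

Min cut value: 7
Partition: S = [0, 1], T = [2, 3, 4, 5, 6, 7, 8, 9, 10, 11]
Cut edges: (1,2)

By max-flow min-cut theorem, max flow = min cut = 7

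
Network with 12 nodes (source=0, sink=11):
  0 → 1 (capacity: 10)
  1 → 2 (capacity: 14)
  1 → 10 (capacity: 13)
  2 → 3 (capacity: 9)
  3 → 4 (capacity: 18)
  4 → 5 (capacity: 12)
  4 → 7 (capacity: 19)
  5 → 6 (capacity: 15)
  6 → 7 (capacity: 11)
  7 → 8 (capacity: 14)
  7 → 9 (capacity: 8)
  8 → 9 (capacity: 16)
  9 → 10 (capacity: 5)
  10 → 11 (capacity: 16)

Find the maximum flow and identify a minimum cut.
Max flow = 10, Min cut edges: (0,1)

Maximum flow: 10
Minimum cut: (0,1)
Partition: S = [0], T = [1, 2, 3, 4, 5, 6, 7, 8, 9, 10, 11]

Max-flow min-cut theorem verified: both equal 10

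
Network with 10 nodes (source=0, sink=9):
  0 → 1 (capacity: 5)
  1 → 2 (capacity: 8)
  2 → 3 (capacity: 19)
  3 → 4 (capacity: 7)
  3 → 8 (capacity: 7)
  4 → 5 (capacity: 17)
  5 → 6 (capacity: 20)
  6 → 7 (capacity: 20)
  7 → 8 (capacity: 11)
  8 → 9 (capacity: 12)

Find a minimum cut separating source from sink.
Min cut value = 5, edges: (0,1)

Min cut value: 5
Partition: S = [0], T = [1, 2, 3, 4, 5, 6, 7, 8, 9]
Cut edges: (0,1)

By max-flow min-cut theorem, max flow = min cut = 5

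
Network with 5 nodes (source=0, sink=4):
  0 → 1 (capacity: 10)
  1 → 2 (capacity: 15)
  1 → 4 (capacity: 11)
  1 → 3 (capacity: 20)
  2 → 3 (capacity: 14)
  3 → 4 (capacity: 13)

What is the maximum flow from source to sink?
Maximum flow = 10

Max flow: 10

Flow assignment:
  0 → 1: 10/10
  1 → 4: 10/11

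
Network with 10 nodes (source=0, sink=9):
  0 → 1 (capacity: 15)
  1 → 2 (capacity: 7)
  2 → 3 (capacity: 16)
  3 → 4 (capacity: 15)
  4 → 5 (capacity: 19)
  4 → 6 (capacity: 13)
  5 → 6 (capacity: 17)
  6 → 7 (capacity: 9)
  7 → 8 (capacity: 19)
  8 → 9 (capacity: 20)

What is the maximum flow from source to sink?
Maximum flow = 7

Max flow: 7

Flow assignment:
  0 → 1: 7/15
  1 → 2: 7/7
  2 → 3: 7/16
  3 → 4: 7/15
  4 → 6: 7/13
  6 → 7: 7/9
  7 → 8: 7/19
  8 → 9: 7/20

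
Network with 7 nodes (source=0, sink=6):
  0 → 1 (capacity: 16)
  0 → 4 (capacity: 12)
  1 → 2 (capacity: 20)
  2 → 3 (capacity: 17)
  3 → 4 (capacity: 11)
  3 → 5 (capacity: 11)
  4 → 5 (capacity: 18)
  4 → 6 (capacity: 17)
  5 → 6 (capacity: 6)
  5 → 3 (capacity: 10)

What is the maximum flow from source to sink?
Maximum flow = 23

Max flow: 23

Flow assignment:
  0 → 1: 16/16
  0 → 4: 7/12
  1 → 2: 16/20
  2 → 3: 16/17
  3 → 4: 11/11
  3 → 5: 5/11
  4 → 5: 1/18
  4 → 6: 17/17
  5 → 6: 6/6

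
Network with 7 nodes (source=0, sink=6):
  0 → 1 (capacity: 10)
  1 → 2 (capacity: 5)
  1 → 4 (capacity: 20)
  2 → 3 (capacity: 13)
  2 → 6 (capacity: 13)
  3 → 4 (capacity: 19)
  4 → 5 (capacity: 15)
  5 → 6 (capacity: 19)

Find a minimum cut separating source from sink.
Min cut value = 10, edges: (0,1)

Min cut value: 10
Partition: S = [0], T = [1, 2, 3, 4, 5, 6]
Cut edges: (0,1)

By max-flow min-cut theorem, max flow = min cut = 10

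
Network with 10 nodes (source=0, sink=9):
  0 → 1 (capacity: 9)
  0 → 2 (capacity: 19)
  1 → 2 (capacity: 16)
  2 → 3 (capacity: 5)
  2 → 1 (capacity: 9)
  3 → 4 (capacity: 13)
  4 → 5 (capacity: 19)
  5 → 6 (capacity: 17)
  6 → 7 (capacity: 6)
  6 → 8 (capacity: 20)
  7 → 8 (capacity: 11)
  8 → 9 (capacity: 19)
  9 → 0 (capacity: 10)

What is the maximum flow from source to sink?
Maximum flow = 5

Max flow: 5

Flow assignment:
  0 → 2: 5/19
  2 → 3: 5/5
  3 → 4: 5/13
  4 → 5: 5/19
  5 → 6: 5/17
  6 → 8: 5/20
  8 → 9: 5/19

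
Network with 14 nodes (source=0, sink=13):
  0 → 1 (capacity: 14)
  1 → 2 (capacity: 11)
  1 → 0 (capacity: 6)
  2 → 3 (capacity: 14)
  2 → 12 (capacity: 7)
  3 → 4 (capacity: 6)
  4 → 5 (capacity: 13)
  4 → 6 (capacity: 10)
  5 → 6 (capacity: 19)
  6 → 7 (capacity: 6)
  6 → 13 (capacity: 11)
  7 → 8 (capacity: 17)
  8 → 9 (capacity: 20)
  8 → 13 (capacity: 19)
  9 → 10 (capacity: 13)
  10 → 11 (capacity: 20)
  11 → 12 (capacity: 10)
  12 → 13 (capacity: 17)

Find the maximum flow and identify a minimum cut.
Max flow = 11, Min cut edges: (1,2)

Maximum flow: 11
Minimum cut: (1,2)
Partition: S = [0, 1], T = [2, 3, 4, 5, 6, 7, 8, 9, 10, 11, 12, 13]

Max-flow min-cut theorem verified: both equal 11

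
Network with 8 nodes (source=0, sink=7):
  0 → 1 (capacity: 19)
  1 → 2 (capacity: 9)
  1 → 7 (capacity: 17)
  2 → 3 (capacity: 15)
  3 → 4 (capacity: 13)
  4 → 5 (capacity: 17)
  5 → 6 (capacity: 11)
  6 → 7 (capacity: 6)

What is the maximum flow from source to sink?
Maximum flow = 19

Max flow: 19

Flow assignment:
  0 → 1: 19/19
  1 → 2: 2/9
  1 → 7: 17/17
  2 → 3: 2/15
  3 → 4: 2/13
  4 → 5: 2/17
  5 → 6: 2/11
  6 → 7: 2/6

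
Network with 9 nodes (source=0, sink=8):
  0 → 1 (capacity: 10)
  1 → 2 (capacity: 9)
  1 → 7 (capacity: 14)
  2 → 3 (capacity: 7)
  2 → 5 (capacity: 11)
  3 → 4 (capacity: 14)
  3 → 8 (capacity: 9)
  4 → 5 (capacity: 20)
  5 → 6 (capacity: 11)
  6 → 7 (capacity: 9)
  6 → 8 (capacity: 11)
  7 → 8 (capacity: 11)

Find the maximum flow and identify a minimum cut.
Max flow = 10, Min cut edges: (0,1)

Maximum flow: 10
Minimum cut: (0,1)
Partition: S = [0], T = [1, 2, 3, 4, 5, 6, 7, 8]

Max-flow min-cut theorem verified: both equal 10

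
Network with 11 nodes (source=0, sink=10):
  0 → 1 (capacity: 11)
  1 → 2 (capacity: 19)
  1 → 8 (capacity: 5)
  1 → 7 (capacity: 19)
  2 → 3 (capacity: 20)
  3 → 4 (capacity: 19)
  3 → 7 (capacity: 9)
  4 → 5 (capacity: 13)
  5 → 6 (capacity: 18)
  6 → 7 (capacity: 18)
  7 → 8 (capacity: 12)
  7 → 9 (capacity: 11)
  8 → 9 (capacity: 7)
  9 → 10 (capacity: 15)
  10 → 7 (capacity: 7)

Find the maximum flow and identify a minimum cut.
Max flow = 11, Min cut edges: (0,1)

Maximum flow: 11
Minimum cut: (0,1)
Partition: S = [0], T = [1, 2, 3, 4, 5, 6, 7, 8, 9, 10]

Max-flow min-cut theorem verified: both equal 11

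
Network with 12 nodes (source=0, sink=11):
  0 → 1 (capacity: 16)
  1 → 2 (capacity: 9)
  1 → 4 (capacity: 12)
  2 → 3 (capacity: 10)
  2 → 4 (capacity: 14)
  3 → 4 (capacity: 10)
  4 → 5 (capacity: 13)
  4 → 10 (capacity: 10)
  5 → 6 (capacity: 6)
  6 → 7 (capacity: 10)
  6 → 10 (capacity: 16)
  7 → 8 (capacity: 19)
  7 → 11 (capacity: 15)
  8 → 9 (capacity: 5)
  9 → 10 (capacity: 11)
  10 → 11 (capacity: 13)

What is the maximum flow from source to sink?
Maximum flow = 16

Max flow: 16

Flow assignment:
  0 → 1: 16/16
  1 → 2: 4/9
  1 → 4: 12/12
  2 → 4: 4/14
  4 → 5: 6/13
  4 → 10: 10/10
  5 → 6: 6/6
  6 → 7: 6/10
  7 → 11: 6/15
  10 → 11: 10/13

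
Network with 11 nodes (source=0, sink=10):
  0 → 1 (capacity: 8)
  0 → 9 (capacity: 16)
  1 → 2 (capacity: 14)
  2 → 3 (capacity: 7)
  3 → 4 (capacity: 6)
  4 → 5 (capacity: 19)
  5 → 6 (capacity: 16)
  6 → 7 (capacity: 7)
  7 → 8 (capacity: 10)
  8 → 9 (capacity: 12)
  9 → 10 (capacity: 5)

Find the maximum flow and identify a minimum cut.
Max flow = 5, Min cut edges: (9,10)

Maximum flow: 5
Minimum cut: (9,10)
Partition: S = [0, 1, 2, 3, 4, 5, 6, 7, 8, 9], T = [10]

Max-flow min-cut theorem verified: both equal 5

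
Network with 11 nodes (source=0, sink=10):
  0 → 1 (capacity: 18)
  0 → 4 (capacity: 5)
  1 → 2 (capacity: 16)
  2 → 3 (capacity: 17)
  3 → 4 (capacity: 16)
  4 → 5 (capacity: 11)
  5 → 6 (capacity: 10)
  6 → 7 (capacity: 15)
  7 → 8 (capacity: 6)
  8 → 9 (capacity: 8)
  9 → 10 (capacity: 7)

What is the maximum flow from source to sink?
Maximum flow = 6

Max flow: 6

Flow assignment:
  0 → 1: 6/18
  1 → 2: 6/16
  2 → 3: 6/17
  3 → 4: 6/16
  4 → 5: 6/11
  5 → 6: 6/10
  6 → 7: 6/15
  7 → 8: 6/6
  8 → 9: 6/8
  9 → 10: 6/7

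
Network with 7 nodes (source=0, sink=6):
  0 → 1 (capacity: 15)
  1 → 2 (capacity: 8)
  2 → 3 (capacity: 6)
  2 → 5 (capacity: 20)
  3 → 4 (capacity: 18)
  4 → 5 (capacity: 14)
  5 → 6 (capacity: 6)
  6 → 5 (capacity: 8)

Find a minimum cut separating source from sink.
Min cut value = 6, edges: (5,6)

Min cut value: 6
Partition: S = [0, 1, 2, 3, 4, 5], T = [6]
Cut edges: (5,6)

By max-flow min-cut theorem, max flow = min cut = 6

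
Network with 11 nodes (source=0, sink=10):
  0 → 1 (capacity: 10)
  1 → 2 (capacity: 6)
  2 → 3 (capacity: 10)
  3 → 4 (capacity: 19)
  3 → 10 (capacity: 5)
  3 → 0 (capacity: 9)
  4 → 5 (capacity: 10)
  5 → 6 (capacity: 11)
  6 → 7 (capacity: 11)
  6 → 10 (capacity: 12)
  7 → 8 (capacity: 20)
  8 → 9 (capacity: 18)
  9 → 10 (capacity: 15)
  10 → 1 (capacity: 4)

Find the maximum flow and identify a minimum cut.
Max flow = 6, Min cut edges: (1,2)

Maximum flow: 6
Minimum cut: (1,2)
Partition: S = [0, 1], T = [2, 3, 4, 5, 6, 7, 8, 9, 10]

Max-flow min-cut theorem verified: both equal 6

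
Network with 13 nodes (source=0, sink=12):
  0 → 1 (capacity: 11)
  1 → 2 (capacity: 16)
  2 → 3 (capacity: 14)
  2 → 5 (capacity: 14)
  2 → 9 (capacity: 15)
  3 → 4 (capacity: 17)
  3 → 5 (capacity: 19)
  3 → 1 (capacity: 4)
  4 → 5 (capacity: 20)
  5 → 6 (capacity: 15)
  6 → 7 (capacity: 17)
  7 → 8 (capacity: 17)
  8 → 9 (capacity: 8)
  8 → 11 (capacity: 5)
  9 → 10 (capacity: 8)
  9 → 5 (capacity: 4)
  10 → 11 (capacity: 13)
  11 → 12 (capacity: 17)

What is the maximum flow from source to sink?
Maximum flow = 11

Max flow: 11

Flow assignment:
  0 → 1: 11/11
  1 → 2: 11/16
  2 → 5: 3/14
  2 → 9: 8/15
  5 → 6: 3/15
  6 → 7: 3/17
  7 → 8: 3/17
  8 → 11: 3/5
  9 → 10: 8/8
  10 → 11: 8/13
  11 → 12: 11/17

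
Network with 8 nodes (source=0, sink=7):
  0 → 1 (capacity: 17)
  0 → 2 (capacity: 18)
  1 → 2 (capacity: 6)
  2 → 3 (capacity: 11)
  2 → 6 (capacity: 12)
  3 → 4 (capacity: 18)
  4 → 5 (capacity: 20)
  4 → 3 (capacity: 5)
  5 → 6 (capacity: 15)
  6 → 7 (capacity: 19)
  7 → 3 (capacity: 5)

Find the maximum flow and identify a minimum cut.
Max flow = 19, Min cut edges: (6,7)

Maximum flow: 19
Minimum cut: (6,7)
Partition: S = [0, 1, 2, 3, 4, 5, 6], T = [7]

Max-flow min-cut theorem verified: both equal 19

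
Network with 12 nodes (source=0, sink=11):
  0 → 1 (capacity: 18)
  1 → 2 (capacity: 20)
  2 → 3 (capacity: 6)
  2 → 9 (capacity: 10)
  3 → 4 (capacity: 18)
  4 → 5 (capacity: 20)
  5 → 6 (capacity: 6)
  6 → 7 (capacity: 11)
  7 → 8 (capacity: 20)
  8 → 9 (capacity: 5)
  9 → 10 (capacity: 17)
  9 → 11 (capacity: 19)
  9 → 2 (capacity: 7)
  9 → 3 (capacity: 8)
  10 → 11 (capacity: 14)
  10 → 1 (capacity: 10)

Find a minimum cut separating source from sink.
Min cut value = 15, edges: (2,9), (8,9)

Min cut value: 15
Partition: S = [0, 1, 2, 3, 4, 5, 6, 7, 8], T = [9, 10, 11]
Cut edges: (2,9), (8,9)

By max-flow min-cut theorem, max flow = min cut = 15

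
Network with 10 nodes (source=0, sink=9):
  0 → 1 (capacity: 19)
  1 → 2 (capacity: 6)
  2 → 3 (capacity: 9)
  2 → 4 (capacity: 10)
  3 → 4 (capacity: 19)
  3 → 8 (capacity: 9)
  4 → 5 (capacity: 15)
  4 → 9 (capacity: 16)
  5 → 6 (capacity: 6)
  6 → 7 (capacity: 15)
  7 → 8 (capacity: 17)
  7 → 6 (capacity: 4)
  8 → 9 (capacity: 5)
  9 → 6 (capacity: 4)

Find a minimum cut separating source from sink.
Min cut value = 6, edges: (1,2)

Min cut value: 6
Partition: S = [0, 1], T = [2, 3, 4, 5, 6, 7, 8, 9]
Cut edges: (1,2)

By max-flow min-cut theorem, max flow = min cut = 6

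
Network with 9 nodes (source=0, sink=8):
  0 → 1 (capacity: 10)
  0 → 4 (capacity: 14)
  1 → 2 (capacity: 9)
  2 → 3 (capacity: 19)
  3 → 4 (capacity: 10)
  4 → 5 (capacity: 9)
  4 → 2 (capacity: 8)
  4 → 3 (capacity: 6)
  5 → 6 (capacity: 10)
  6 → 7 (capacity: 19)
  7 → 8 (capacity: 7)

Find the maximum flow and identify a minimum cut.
Max flow = 7, Min cut edges: (7,8)

Maximum flow: 7
Minimum cut: (7,8)
Partition: S = [0, 1, 2, 3, 4, 5, 6, 7], T = [8]

Max-flow min-cut theorem verified: both equal 7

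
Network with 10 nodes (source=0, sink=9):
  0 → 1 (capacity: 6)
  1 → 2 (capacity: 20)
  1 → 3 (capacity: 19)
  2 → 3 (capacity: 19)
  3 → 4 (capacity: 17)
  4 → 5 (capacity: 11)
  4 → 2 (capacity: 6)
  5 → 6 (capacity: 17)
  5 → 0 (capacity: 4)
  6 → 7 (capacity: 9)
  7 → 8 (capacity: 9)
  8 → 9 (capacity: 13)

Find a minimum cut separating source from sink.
Min cut value = 6, edges: (0,1)

Min cut value: 6
Partition: S = [0], T = [1, 2, 3, 4, 5, 6, 7, 8, 9]
Cut edges: (0,1)

By max-flow min-cut theorem, max flow = min cut = 6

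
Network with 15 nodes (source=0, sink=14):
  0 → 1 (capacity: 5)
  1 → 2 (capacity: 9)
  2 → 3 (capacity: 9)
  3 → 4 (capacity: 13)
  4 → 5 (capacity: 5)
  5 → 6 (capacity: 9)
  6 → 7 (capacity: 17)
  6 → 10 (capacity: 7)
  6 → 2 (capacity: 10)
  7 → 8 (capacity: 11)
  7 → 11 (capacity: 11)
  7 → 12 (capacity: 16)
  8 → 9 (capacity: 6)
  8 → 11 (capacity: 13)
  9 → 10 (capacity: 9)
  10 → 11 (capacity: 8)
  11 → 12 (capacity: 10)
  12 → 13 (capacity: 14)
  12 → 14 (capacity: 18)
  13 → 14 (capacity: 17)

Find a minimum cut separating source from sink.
Min cut value = 5, edges: (4,5)

Min cut value: 5
Partition: S = [0, 1, 2, 3, 4], T = [5, 6, 7, 8, 9, 10, 11, 12, 13, 14]
Cut edges: (4,5)

By max-flow min-cut theorem, max flow = min cut = 5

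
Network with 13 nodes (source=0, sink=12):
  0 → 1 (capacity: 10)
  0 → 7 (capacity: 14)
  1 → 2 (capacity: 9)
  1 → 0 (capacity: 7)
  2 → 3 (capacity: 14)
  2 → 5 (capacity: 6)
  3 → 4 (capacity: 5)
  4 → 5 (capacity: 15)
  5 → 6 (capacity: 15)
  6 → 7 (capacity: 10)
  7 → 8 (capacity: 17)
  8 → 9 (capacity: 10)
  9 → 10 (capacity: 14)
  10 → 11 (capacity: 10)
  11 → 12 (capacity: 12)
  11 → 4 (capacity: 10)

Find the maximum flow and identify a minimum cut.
Max flow = 10, Min cut edges: (10,11)

Maximum flow: 10
Minimum cut: (10,11)
Partition: S = [0, 1, 2, 3, 4, 5, 6, 7, 8, 9, 10], T = [11, 12]

Max-flow min-cut theorem verified: both equal 10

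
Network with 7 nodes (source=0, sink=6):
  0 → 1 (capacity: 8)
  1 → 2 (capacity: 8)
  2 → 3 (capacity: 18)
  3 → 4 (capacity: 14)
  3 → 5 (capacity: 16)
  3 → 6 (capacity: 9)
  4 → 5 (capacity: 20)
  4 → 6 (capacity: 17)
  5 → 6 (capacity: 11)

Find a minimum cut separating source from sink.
Min cut value = 8, edges: (1,2)

Min cut value: 8
Partition: S = [0, 1], T = [2, 3, 4, 5, 6]
Cut edges: (1,2)

By max-flow min-cut theorem, max flow = min cut = 8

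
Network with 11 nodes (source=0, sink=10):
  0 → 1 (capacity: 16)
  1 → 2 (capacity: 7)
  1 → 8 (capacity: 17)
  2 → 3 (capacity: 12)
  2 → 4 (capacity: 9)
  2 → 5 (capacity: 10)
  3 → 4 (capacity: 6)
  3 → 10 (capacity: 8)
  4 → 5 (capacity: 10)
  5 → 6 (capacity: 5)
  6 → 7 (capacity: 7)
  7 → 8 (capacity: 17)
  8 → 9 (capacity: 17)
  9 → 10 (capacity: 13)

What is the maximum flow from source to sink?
Maximum flow = 16

Max flow: 16

Flow assignment:
  0 → 1: 16/16
  1 → 2: 7/7
  1 → 8: 9/17
  2 → 3: 7/12
  3 → 10: 7/8
  8 → 9: 9/17
  9 → 10: 9/13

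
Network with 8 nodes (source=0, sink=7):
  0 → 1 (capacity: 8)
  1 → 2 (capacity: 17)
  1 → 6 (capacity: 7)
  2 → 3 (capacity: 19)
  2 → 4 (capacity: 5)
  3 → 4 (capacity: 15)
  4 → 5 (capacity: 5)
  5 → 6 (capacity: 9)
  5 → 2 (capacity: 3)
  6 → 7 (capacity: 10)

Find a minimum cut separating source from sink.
Min cut value = 8, edges: (0,1)

Min cut value: 8
Partition: S = [0], T = [1, 2, 3, 4, 5, 6, 7]
Cut edges: (0,1)

By max-flow min-cut theorem, max flow = min cut = 8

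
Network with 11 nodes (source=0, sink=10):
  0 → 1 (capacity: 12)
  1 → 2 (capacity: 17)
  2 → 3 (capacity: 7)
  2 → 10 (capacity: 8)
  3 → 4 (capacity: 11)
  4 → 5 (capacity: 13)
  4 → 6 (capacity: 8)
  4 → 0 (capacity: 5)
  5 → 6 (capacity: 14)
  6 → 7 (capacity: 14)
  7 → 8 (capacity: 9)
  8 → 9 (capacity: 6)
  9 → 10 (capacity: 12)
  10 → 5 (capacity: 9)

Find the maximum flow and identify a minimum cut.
Max flow = 12, Min cut edges: (0,1)

Maximum flow: 12
Minimum cut: (0,1)
Partition: S = [0], T = [1, 2, 3, 4, 5, 6, 7, 8, 9, 10]

Max-flow min-cut theorem verified: both equal 12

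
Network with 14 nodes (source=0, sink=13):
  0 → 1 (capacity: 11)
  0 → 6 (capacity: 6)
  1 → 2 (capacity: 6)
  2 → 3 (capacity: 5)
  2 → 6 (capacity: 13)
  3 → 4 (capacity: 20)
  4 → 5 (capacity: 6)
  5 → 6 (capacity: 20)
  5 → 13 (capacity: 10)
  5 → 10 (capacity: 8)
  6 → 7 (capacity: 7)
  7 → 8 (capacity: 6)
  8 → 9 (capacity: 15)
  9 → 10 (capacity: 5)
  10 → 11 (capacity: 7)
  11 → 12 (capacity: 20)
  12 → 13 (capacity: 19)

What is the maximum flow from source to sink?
Maximum flow = 10

Max flow: 10

Flow assignment:
  0 → 1: 5/11
  0 → 6: 5/6
  1 → 2: 5/6
  2 → 3: 5/5
  3 → 4: 5/20
  4 → 5: 5/6
  5 → 13: 5/10
  6 → 7: 5/7
  7 → 8: 5/6
  8 → 9: 5/15
  9 → 10: 5/5
  10 → 11: 5/7
  11 → 12: 5/20
  12 → 13: 5/19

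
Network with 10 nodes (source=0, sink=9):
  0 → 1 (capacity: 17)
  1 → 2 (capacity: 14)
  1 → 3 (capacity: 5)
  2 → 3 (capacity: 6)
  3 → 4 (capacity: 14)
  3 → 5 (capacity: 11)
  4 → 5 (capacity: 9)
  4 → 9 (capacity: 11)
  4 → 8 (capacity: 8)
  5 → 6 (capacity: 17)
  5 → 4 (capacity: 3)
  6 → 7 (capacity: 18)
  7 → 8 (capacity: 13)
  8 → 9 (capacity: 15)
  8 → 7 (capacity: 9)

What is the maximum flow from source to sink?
Maximum flow = 11

Max flow: 11

Flow assignment:
  0 → 1: 11/17
  1 → 2: 6/14
  1 → 3: 5/5
  2 → 3: 6/6
  3 → 4: 11/14
  4 → 9: 11/11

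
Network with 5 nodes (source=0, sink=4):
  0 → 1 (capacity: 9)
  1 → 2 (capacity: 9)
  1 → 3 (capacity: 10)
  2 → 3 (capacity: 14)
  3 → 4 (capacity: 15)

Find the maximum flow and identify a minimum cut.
Max flow = 9, Min cut edges: (0,1)

Maximum flow: 9
Minimum cut: (0,1)
Partition: S = [0], T = [1, 2, 3, 4]

Max-flow min-cut theorem verified: both equal 9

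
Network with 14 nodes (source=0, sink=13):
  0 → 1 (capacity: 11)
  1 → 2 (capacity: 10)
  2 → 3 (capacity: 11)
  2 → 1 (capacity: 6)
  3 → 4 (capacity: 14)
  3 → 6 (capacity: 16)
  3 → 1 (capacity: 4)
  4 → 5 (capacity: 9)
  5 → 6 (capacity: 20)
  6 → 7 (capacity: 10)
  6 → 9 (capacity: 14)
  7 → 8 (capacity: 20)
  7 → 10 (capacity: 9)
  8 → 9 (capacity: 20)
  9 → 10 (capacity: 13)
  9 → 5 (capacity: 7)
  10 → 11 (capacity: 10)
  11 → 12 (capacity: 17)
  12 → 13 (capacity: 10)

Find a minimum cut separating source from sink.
Min cut value = 10, edges: (12,13)

Min cut value: 10
Partition: S = [0, 1, 2, 3, 4, 5, 6, 7, 8, 9, 10, 11, 12], T = [13]
Cut edges: (12,13)

By max-flow min-cut theorem, max flow = min cut = 10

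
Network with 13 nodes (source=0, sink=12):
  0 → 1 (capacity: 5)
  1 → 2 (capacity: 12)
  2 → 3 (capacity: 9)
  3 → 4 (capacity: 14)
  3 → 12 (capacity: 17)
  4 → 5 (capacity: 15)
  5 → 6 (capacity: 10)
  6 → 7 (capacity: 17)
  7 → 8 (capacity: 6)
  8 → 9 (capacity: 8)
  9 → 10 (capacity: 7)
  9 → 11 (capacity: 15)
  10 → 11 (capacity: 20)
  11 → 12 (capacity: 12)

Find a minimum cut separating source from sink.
Min cut value = 5, edges: (0,1)

Min cut value: 5
Partition: S = [0], T = [1, 2, 3, 4, 5, 6, 7, 8, 9, 10, 11, 12]
Cut edges: (0,1)

By max-flow min-cut theorem, max flow = min cut = 5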